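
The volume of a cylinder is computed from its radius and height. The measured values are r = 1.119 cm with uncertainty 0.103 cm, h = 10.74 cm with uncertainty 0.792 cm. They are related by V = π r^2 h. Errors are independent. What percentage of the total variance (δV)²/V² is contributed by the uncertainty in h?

13.8%

(δV/V)² = (2·δr/r)² + (1·δh/h)²
  r term: (2×0.0920)² = 0.0339
  h term: (1×0.0737)² = 0.00544
Total = 0.0393. Share from h = 0.00544/0.0393 = 0.138.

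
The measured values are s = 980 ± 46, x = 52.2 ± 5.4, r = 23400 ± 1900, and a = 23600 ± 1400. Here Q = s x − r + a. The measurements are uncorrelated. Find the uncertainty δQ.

6270

Let p = s·x = 51200. δp/p = √((1·δs/s)² + (1·δx/x)²) = √(0.00220 + 0.0107) = 0.114, so δp = 5810.
Q = p − r + a: δQ = √(δp² + δr² + δa²) = √(3.38e+07 + 3.61e+06 + 1.96e+06) = 6270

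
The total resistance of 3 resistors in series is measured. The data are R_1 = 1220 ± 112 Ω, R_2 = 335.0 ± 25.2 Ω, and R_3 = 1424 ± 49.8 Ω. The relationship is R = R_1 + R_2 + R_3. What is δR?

125 Ω

R is a linear combination, so absolute uncertainties add in quadrature:
  (δR_1)² = 12500;  (δR_2)² = 635;  (δR_3)² = 2480
δR = √(15700) = 125 Ω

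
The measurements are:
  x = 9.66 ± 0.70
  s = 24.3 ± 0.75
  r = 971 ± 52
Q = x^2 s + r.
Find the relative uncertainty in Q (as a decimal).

0.105

Let p = x^2·s = 2270. δp/p = √((2·δx/x)² + (1·δs/s)²) = √(0.0210 + 0.000953) = 0.148, so δp = 336.
Q = p + r: δQ = √(δp² + δr²) = √(1.13e+05 + 2700) = 340
Q = 3240, so δQ/Q = 340/3240 = 0.105.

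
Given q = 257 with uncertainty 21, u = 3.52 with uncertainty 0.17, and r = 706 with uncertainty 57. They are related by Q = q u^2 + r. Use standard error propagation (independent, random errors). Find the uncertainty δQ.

407

Let p = q·u^2 = 3180. δp/p = √((1·δq/q)² + (2·δu/u)²) = √(0.00668 + 0.00933) = 0.127, so δp = 403.
Q = p + r: δQ = √(δp² + δr²) = √(1.62e+05 + 3250) = 407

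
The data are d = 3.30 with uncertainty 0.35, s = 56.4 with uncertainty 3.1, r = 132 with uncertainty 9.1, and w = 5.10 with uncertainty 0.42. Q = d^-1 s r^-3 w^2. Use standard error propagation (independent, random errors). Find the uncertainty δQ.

Each factor contributes (exponent × relative error)² to (δQ/Q)²:
  (-1·δd/d)² = (-1×0.106)² = 0.0112;  (1·δs/s)² = (1×0.0550)² = 0.00302;  (-3·δr/r)² = (-3×0.0689)² = 0.0428;  (2·δw/w)² = (2×0.0824)² = 0.0271
δQ/Q = √(0.0842) = 0.290
Q = 0.000193, so δQ = 0.290 × 0.000193 = 5.61e-05.

5.61e-05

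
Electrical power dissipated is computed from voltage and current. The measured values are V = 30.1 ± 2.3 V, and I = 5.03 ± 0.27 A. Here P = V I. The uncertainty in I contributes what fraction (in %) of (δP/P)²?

33.0%

(δP/P)² = (1·δV/V)² + (1·δI/I)²
  V term: (1×0.0764)² = 0.00584
  I term: (1×0.0537)² = 0.00288
Total = 0.00872. Share from I = 0.00288/0.00872 = 0.330.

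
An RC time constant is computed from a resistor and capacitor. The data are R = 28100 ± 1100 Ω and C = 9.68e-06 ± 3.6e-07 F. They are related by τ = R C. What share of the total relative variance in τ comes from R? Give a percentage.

52.6%

(δτ/τ)² = (1·δR/R)² + (1·δC/C)²
  R term: (1×0.0391)² = 0.00153
  C term: (1×0.0372)² = 0.00138
Total = 0.00292. Share from R = 0.00153/0.00292 = 0.526.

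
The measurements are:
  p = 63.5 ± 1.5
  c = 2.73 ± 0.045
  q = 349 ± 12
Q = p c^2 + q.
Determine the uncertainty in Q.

22.6

Let w = p·c^2 = 473. δw/w = √((1·δp/p)² + (2·δc/c)²) = √(0.000558 + 0.00109) = 0.0406, so δw = 19.2.
Q = w + q: δQ = √(δw² + δq²) = √(368 + 144) = 22.6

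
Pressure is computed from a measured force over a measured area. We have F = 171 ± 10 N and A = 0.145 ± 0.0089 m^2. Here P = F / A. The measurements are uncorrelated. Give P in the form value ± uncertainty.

Relative error in a monomial: (δP/P)² = Σ (nᵢ · δxᵢ/xᵢ)².
  (1·δF/F)² = (1×0.0585)² = 0.00342;  (-1·δA/A)² = (-1×0.0614)² = 0.00377
δP/P = √(0.00719) = 0.0848
P = 1180 Pa, so δP = 0.0848 × 1180 = 100.0 Pa.

1180 ± 100.0 Pa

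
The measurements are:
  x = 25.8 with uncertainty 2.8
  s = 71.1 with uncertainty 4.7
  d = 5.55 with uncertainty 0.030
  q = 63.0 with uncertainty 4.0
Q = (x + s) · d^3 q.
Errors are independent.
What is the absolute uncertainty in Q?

90300

Let u = x + s = 96.9. δu = √(δx² + δs²) = √(7.84 + 22.1) = 5.47, so δu/u = 0.0565.
Q is then a monomial in u, d, q:
δQ/Q = √((δu/u)² + (3·δd/d)² + (1·δq/q)²) = √(0.00319 + 0.000263 + 0.00403) = 0.0865
Q = 1.04e+06, so δQ = 0.0865 × 1.04e+06 = 90300.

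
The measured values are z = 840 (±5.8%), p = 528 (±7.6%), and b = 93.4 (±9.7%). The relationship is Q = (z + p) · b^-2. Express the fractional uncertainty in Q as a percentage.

19.9%

Let u = z + p = 1370. δu = √(δz² + δp²) = √(2370 + 1610) = 63.1, so δu/u = 0.0461.
Q is then a monomial in u, b:
δQ/Q = √((δu/u)² + (-2·δb/b)²) = √(0.00213 + 0.0376) = 0.199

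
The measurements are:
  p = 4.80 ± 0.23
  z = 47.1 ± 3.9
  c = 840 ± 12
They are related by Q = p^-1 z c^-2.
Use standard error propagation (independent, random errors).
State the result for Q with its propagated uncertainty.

Since Q is a product/quotient, work with relative uncertainties:
  (-1·δp/p)² = (-1×0.0479)² = 0.00230;  (1·δz/z)² = (1×0.0828)² = 0.00686;  (-2·δc/c)² = (-2×0.0143)² = 0.000816
δQ/Q = √(0.00997) = 0.0998
Q = 1.39e-05, so δQ = 0.0998 × 1.39e-05 = 1.39e-06.

(1.39 ± 0.139) × 10^-5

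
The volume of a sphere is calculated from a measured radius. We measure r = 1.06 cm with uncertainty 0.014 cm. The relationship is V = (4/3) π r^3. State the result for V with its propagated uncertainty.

Relative error in a monomial: (δV/V)² = Σ (nᵢ · δxᵢ/xᵢ)².
  (3·δr/r)² = (3×0.0132)² = 0.00157
δV/V = √(0.00157) = 0.0396
V = 4.99 cm^3, so δV = 0.0396 × 4.99 = 0.198 cm^3.

4.99 ± 0.198 cm^3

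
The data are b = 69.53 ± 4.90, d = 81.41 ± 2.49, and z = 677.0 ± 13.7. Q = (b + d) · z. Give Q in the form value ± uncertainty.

102200 ± 4260

Let u = b + d = 150.9. δu = √(δb² + δd²) = √(24.0 + 6.20) = 5.50, so δu/u = 0.0364.
Q is then a monomial in u, z:
δQ/Q = √((δu/u)² + (1·δz/z)²) = √(0.00133 + 0.000410) = 0.0417
Q = 102200, so δQ = 0.0417 × 102200 = 4260.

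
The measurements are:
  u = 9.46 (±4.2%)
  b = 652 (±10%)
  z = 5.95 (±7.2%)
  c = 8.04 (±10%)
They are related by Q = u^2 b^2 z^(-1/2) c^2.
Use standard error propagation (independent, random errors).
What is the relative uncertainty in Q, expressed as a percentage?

Q is a product of powers, so relative uncertainties combine in quadrature:
  (2·δu/u)² = (2×0.0420)² = 0.00706;  (2·δb/b)² = (2×0.100)² = 0.0400;  (−½·δz/z)² = (-0.5×0.0720)² = 0.00130;  (2·δc/c)² = (2×0.100)² = 0.0400
δQ/Q = √(0.0884) = 0.297

29.7%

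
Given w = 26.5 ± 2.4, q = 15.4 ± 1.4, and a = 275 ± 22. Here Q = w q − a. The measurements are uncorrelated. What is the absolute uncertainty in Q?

56.8

Let p = w·q = 408. δp/p = √((1·δw/w)² + (1·δq/q)²) = √(0.00820 + 0.00826) = 0.128, so δp = 52.4.
Q = p − a: δQ = √(δp² + δa²) = √(2740 + 484) = 56.8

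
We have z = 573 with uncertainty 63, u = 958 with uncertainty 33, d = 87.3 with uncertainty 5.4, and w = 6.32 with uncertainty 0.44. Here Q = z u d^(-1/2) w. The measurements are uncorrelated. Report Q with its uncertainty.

(3.71 ± 0.513) × 10^5

Q is a product of powers, so relative uncertainties combine in quadrature:
  (1·δz/z)² = (1×0.110)² = 0.0121;  (1·δu/u)² = (1×0.0344)² = 0.00119;  (−½·δd/d)² = (-0.5×0.0619)² = 0.000957;  (1·δw/w)² = (1×0.0696)² = 0.00485
δQ/Q = √(0.0191) = 0.138
Q = 3.71e+05, so δQ = 0.138 × 3.71e+05 = 51300.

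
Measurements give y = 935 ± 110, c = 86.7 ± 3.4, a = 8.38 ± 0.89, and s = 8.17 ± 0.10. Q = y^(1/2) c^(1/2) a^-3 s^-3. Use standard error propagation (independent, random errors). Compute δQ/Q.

Relative error in a monomial: (δQ/Q)² = Σ (nᵢ · δxᵢ/xᵢ)².
  (½·δy/y)² = (0.5×0.118)² = 0.00346;  (½·δc/c)² = (0.5×0.0392)² = 0.000384;  (-3·δa/a)² = (-3×0.106)² = 0.102;  (-3·δs/s)² = (-3×0.0122)² = 0.00135
δQ/Q = √(0.107) = 0.327

0.327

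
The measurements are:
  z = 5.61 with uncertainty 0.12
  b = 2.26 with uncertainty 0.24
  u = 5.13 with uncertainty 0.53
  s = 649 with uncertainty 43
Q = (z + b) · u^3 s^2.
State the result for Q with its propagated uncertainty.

Let w = z + b = 7.87. δw = √(δz² + δb²) = √(0.0144 + 0.0576) = 0.268, so δw/w = 0.0341.
Q is then a monomial in w, u, s:
δQ/Q = √((δw/w)² + (3·δu/u)² + (2·δs/s)²) = √(0.00116 + 0.0961 + 0.0176) = 0.339
Q = 4.48e+08, so δQ = 0.339 × 4.48e+08 = 1.52e+08.

(4.48 ± 1.52) × 10^8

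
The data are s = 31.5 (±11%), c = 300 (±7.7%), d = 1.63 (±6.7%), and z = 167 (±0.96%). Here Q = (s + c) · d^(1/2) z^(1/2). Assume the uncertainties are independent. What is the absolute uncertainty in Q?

428

Let u = s + c = 332. δu = √(δs² + δc²) = √(12.0 + 534) = 23.4, so δu/u = 0.0705.
Q is then a monomial in u, d, z:
δQ/Q = √((δu/u)² + (½·δd/d)² + (½·δz/z)²) = √(0.00497 + 0.00112 + 2.3e-05) = 0.0782
Q = 5470, so δQ = 0.0782 × 5470 = 428.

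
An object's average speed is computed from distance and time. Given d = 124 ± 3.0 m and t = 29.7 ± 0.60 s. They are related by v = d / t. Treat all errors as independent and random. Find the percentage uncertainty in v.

Each factor contributes (exponent × relative error)² to (δv/v)²:
  (1·δd/d)² = (1×0.0242)² = 0.000585;  (-1·δt/t)² = (-1×0.0202)² = 0.000408
δv/v = √(0.000993) = 0.0315

3.15%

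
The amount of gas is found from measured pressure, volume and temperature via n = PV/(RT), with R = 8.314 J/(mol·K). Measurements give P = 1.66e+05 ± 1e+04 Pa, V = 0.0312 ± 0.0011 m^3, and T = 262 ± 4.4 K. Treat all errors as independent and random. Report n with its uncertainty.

2.38 ± 0.171 mol

n is a product of powers, so relative uncertainties combine in quadrature:
  (1·δP/P)² = (1×0.0602)² = 0.00363;  (1·δV/V)² = (1×0.0353)² = 0.00124;  (-1·δT/T)² = (-1×0.0168)² = 0.000282
δn/n = √(0.00515) = 0.0718
n = 2.38 mol, so δn = 0.0718 × 2.38 = 0.171 mol.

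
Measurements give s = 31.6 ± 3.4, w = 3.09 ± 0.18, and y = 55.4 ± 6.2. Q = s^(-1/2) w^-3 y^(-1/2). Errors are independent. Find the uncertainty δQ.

Each factor contributes (exponent × relative error)² to (δQ/Q)²:
  (−½·δs/s)² = (-0.5×0.108)² = 0.00289;  (-3·δw/w)² = (-3×0.0583)² = 0.0305;  (−½·δy/y)² = (-0.5×0.112)² = 0.00313
δQ/Q = √(0.0366) = 0.191
Q = 0.000810, so δQ = 0.191 × 0.000810 = 0.000155.

0.000155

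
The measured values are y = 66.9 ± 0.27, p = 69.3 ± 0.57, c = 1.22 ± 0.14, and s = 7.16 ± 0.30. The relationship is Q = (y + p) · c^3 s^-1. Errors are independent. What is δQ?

Let u = y + p = 136. δu = √(δy² + δp²) = √(0.0729 + 0.325) = 0.631, so δu/u = 0.00463.
Q is then a monomial in u, c, s:
δQ/Q = √((δu/u)² + (3·δc/c)² + (-1·δs/s)²) = √(2.14e-05 + 0.119 + 0.00176) = 0.347
Q = 34.5, so δQ = 0.347 × 34.5 = 12.0.

12.0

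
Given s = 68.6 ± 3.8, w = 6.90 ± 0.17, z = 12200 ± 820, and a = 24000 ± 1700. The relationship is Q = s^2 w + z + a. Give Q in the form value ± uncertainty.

68700 ± 4140

Let p = s^2·w = 32500. δp/p = √((2·δs/s)² + (1·δw/w)²) = √(0.0123 + 0.000607) = 0.113, so δp = 3690.
Q = p + z + a: δQ = √(δp² + δz² + δa²) = √(1.36e+07 + 6.72e+05 + 2.89e+06) = 4140
Q = 68700.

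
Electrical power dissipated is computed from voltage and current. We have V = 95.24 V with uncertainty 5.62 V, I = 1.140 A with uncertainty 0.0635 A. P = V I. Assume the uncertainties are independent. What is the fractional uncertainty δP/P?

P is a product of powers, so relative uncertainties combine in quadrature:
  (1·δV/V)² = (1×0.0590)² = 0.00348;  (1·δI/I)² = (1×0.0557)² = 0.00310
δP/P = √(0.00658) = 0.0811

0.0811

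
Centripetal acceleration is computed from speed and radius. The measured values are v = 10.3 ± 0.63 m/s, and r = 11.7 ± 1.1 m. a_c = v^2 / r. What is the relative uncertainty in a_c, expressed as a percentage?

15.4%

For a monomial a_c ∝ v^2, r^-1, fractional errors add in quadrature:
  (2·δv/v)² = (2×0.0612)² = 0.0150;  (-1·δr/r)² = (-1×0.0940)² = 0.00884
δa_c/a_c = √(0.0238) = 0.154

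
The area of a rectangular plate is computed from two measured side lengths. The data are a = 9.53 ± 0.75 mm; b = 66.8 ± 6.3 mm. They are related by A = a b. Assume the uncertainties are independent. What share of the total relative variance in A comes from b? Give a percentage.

59.0%

(δA/A)² = (1·δa/a)² + (1·δb/b)²
  a term: (1×0.0787)² = 0.00619
  b term: (1×0.0943)² = 0.00889
Total = 0.0151. Share from b = 0.00889/0.0151 = 0.590.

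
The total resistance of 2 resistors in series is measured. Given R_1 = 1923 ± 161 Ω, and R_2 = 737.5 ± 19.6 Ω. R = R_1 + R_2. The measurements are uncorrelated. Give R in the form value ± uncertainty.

Each term contributes (cᵢ δxᵢ)² to (δR)²:
  (δR_1)² = 25900;  (δR_2)² = 384
δR = √(26300) = 162 Ω
R = 2660 Ω.

2660 ± 162 Ω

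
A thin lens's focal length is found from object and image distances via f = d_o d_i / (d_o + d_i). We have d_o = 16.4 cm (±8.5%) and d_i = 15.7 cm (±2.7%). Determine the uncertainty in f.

0.351 cm

∂f/∂d_o = (d_i/(d_o+d_i))² = 0.239;  ∂f/∂d_i = (d_o/(d_o+d_i))² = 0.261
δf = √((∂f/∂d_o · δd_o)² + (∂f/∂d_i · δd_i)²) = √(0.111 + 0.0122) = 0.351 cm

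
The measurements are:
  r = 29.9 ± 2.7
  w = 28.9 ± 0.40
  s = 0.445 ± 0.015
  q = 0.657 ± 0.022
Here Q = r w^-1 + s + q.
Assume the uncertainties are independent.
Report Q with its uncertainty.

2.14 ± 0.0982

Let p = r·w^-1 = 1.03. δp/p = √((1·δr/r)² + (-1·δw/w)²) = √(0.00815 + 0.000192) = 0.0914, so δp = 0.0945.
Q = p + s + q: δQ = √(δp² + δs² + δq²) = √(0.00893 + 0.000225 + 0.000484) = 0.0982
Q = 2.14.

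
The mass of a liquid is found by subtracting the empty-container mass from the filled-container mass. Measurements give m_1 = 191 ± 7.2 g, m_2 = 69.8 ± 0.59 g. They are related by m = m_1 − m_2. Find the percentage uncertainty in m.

Sums and differences: (δm)² = Σ (cᵢ δxᵢ)².
  (δm_1)² = 51.8;  (δm_2)² = 0.348
δm = √(52.2) = 7.22 g
m = 121 g, so δm/m = 7.22/121 = 0.0596.

5.96%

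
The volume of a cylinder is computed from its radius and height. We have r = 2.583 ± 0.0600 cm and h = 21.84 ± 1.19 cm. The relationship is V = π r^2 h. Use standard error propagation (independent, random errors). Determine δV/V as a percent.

Relative error in a monomial: (δV/V)² = Σ (nᵢ · δxᵢ/xᵢ)².
  (2·δr/r)² = (2×0.0232)² = 0.00216;  (1·δh/h)² = (1×0.0545)² = 0.00297
δV/V = √(0.00513) = 0.0716

7.16%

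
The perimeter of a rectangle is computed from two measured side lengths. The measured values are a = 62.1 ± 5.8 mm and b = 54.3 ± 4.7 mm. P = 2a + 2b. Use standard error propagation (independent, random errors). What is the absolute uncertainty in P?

Absolute uncertainties add in quadrature for a linear combination:
  (2·δa)² = 135;  (2·δb)² = 88.4
δP = √(223) = 14.9 mm

14.9 mm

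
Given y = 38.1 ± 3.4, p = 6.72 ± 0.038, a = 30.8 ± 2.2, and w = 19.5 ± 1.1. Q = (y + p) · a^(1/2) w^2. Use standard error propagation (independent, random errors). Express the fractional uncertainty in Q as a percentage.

14.1%

Let u = y + p = 44.8. δu = √(δy² + δp²) = √(11.6 + 0.00144) = 3.40, so δu/u = 0.0759.
Q is then a monomial in u, a, w:
δQ/Q = √((δu/u)² + (½·δa/a)² + (2·δw/w)²) = √(0.00576 + 0.00128 + 0.0127) = 0.141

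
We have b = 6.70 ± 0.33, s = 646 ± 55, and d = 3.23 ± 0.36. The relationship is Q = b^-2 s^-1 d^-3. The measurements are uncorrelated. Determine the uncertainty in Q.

3.67e-07

Q is a product of powers, so relative uncertainties combine in quadrature:
  (-2·δb/b)² = (-2×0.0493)² = 0.00970;  (-1·δs/s)² = (-1×0.0851)² = 0.00725;  (-3·δd/d)² = (-3×0.111)² = 0.112
δQ/Q = √(0.129) = 0.359
Q = 1.02e-06, so δQ = 0.359 × 1.02e-06 = 3.67e-07.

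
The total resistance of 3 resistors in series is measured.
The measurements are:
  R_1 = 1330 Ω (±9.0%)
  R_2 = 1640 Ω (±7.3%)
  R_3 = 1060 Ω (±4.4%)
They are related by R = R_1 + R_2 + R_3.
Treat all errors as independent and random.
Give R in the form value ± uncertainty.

Each term contributes (cᵢ δxᵢ)² to (δR)²:
  (δR_1)² = 14300;  (δR_2)² = 14300;  (δR_3)² = 2180
δR = √(30800) = 176 Ω
R = 4030 Ω.

4030 ± 176 Ω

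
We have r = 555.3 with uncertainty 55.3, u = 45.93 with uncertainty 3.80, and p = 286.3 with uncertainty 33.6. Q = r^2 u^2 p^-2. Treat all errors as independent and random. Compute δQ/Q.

Products/powers → add relative errors in quadrature, weighted by exponent:
  (2·δr/r)² = (2×0.0996)² = 0.0397;  (2·δu/u)² = (2×0.0827)² = 0.0274;  (-2·δp/p)² = (-2×0.117)² = 0.0551
δQ/Q = √(0.122) = 0.349

0.349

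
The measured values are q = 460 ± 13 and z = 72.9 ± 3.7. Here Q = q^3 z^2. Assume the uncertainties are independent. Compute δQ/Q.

Products/powers → add relative errors in quadrature, weighted by exponent:
  (3·δq/q)² = (3×0.0283)² = 0.00719;  (2·δz/z)² = (2×0.0508)² = 0.0103
δQ/Q = √(0.0175) = 0.132

0.132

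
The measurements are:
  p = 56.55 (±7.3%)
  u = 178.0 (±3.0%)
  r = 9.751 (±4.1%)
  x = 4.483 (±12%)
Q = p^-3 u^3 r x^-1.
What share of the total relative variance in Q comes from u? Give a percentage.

11.2%

(δQ/Q)² = (-3·δp/p)² + (3·δu/u)² + (1·δr/r)² + (-1·δx/x)²
  p term: (-3×0.0730)² = 0.0480
  u term: (3×0.0300)² = 0.00810
  r term: (1×0.0410)² = 0.00168
  x term: (-1×0.120)² = 0.0144
Total = 0.0721. Share from u = 0.00810/0.0721 = 0.112.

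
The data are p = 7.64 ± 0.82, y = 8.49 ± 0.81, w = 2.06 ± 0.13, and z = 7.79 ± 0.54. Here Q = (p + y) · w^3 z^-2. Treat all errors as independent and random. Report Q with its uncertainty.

2.32 ± 0.570

Let u = p + y = 16.1. δu = √(δp² + δy²) = √(0.672 + 0.656) = 1.15, so δu/u = 0.0715.
Q is then a monomial in u, w, z:
δQ/Q = √((δu/u)² + (3·δw/w)² + (-2·δz/z)²) = √(0.00511 + 0.0358 + 0.0192) = 0.245
Q = 2.32, so δQ = 0.245 × 2.32 = 0.570.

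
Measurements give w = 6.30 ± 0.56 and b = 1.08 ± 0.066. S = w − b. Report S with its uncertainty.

Absolute uncertainties add in quadrature for a linear combination:
  (δw)² = 0.314;  (δb)² = 0.00436
δS = √(0.318) = 0.564
S = 5.22.

5.22 ± 0.564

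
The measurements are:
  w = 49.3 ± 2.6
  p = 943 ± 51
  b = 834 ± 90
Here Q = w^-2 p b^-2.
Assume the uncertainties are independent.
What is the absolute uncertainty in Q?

Products/powers → add relative errors in quadrature, weighted by exponent:
  (-2·δw/w)² = (-2×0.0527)² = 0.0111;  (1·δp/p)² = (1×0.0541)² = 0.00292;  (-2·δb/b)² = (-2×0.108)² = 0.0466
δQ/Q = √(0.0606) = 0.246
Q = 5.58e-07, so δQ = 0.246 × 5.58e-07 = 1.37e-07.

1.37e-07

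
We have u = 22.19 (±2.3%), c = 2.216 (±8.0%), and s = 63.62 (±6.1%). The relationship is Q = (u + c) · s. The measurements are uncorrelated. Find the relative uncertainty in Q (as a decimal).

Let w = u + c = 24.41. δw = √(δu² + δc²) = √(0.260 + 0.0314) = 0.540, so δw/w = 0.0221.
Q is then a monomial in w, s:
δQ/Q = √((δw/w)² + (1·δs/s)²) = √(0.000490 + 0.00372) = 0.0649

0.0649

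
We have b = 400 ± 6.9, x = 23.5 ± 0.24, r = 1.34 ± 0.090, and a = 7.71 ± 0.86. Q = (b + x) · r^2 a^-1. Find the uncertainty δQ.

17.3

Let u = b + x = 424. δu = √(δb² + δx²) = √(47.6 + 0.0576) = 6.90, so δu/u = 0.0163.
Q is then a monomial in u, r, a:
δQ/Q = √((δu/u)² + (2·δr/r)² + (-1·δa/a)²) = √(0.000266 + 0.0180 + 0.0124) = 0.175
Q = 98.6, so δQ = 0.175 × 98.6 = 17.3.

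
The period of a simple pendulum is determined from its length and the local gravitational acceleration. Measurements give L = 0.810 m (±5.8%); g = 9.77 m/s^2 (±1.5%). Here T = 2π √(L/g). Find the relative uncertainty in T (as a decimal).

0.0300

Since T is a product/quotient, work with relative uncertainties:
  (½·δL/L)² = (0.5×0.0580)² = 0.000841;  (−½·δg/g)² = (-0.5×0.0150)² = 5.62e-05
δT/T = √(0.000897) = 0.0300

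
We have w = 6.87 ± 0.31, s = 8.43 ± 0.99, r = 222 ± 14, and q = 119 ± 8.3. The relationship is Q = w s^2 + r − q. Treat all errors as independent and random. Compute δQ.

118

Let p = w·s^2 = 488. δp/p = √((1·δw/w)² + (2·δs/s)²) = √(0.00204 + 0.0552) = 0.239, so δp = 117.
Q = p + r − q: δQ = √(δp² + δr² + δq²) = √(13600 + 196 + 68.9) = 118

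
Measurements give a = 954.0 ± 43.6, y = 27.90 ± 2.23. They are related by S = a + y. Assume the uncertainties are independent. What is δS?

Absolute uncertainties add in quadrature for a linear combination:
  (δa)² = 1900;  (δy)² = 4.97
δS = √(1910) = 43.7

43.7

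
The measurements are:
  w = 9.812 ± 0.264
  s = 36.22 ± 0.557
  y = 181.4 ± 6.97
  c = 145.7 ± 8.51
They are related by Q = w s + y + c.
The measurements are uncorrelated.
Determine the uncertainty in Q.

Let p = w·s = 355.4. δp/p = √((1·δw/w)² + (1·δs/s)²) = √(0.000724 + 0.000236) = 0.0310, so δp = 11.0.
Q = p + y + c: δQ = √(δp² + δy² + δc²) = √(121 + 48.6 + 72.4) = 15.6

15.6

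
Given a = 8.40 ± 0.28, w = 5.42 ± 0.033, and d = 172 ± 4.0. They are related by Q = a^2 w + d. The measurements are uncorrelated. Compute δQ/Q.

0.0467

Let p = a^2·w = 382. δp/p = √((2·δa/a)² + (1·δw/w)²) = √(0.00444 + 3.71e-05) = 0.0669, so δp = 25.6.
Q = p + d: δQ = √(δp² + δd²) = √(655 + 16.0) = 25.9
Q = 554, so δQ/Q = 25.9/554 = 0.0467.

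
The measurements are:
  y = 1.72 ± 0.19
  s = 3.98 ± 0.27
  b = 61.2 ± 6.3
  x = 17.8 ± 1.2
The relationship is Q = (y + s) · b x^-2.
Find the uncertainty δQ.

0.197

Let u = y + s = 5.70. δu = √(δy² + δs²) = √(0.0361 + 0.0729) = 0.330, so δu/u = 0.0579.
Q is then a monomial in u, b, x:
δQ/Q = √((δu/u)² + (1·δb/b)² + (-2·δx/x)²) = √(0.00335 + 0.0106 + 0.0182) = 0.179
Q = 1.10, so δQ = 0.179 × 1.10 = 0.197.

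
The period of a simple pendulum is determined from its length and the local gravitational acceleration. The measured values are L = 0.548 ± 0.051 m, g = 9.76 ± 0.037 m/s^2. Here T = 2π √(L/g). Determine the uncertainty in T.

0.0693 s

Each factor contributes (exponent × relative error)² to (δT/T)²:
  (½·δL/L)² = (0.5×0.0931)² = 0.00217;  (−½·δg/g)² = (-0.5×0.00379)² = 3.59e-06
δT/T = √(0.00217) = 0.0466
T = 1.49 s, so δT = 0.0466 × 1.49 = 0.0693 s.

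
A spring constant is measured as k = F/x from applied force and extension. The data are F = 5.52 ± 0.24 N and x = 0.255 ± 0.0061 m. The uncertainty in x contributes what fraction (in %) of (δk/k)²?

(δk/k)² = (1·δF/F)² + (-1·δx/x)²
  F term: (1×0.0435)² = 0.00189
  x term: (-1×0.0239)² = 0.000572
Total = 0.00246. Share from x = 0.000572/0.00246 = 0.232.

23.2%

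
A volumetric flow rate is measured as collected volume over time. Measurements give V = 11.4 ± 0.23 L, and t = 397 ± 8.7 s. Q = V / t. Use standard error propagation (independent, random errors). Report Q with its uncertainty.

0.0287 ± 0.000855 L/s

For a monomial Q ∝ V, t^-1, fractional errors add in quadrature:
  (1·δV/V)² = (1×0.0202)² = 0.000407;  (-1·δt/t)² = (-1×0.0219)² = 0.000480
δQ/Q = √(0.000887) = 0.0298
Q = 0.0287 L/s, so δQ = 0.0298 × 0.0287 = 0.000855 L/s.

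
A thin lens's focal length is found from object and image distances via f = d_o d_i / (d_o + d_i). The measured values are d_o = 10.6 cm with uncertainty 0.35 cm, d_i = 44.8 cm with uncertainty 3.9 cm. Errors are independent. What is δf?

∂f/∂d_o = (d_i/(d_o+d_i))² = 0.654;  ∂f/∂d_i = (d_o/(d_o+d_i))² = 0.0366
δf = √((∂f/∂d_o · δd_o)² + (∂f/∂d_i · δd_i)²) = √(0.0524 + 0.0204) = 0.270 cm

0.270 cm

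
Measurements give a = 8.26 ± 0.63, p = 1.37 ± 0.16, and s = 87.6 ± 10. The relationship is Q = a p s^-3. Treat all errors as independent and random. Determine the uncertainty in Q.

Relative error in a monomial: (δQ/Q)² = Σ (nᵢ · δxᵢ/xᵢ)².
  (1·δa/a)² = (1×0.0763)² = 0.00582;  (1·δp/p)² = (1×0.117)² = 0.0136;  (-3·δs/s)² = (-3×0.114)² = 0.117
δQ/Q = √(0.137) = 0.370
Q = 1.68e-05, so δQ = 0.370 × 1.68e-05 = 6.22e-06.

6.22e-06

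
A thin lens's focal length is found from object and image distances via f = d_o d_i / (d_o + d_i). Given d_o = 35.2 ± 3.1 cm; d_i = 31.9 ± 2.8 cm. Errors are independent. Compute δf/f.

0.0622

∂f/∂d_o = (d_i/(d_o+d_i))² = 0.226;  ∂f/∂d_i = (d_o/(d_o+d_i))² = 0.275
δf = √((∂f/∂d_o · δd_o)² + (∂f/∂d_i · δd_i)²) = √(0.491 + 0.594) = 1.04 cm
f = 16.7 cm, so δf/f = 1.04/16.7 = 0.0622.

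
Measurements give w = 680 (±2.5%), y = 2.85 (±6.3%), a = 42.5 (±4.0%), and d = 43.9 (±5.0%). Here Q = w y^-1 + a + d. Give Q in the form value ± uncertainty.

Let p = w·y^-1 = 239. δp/p = √((1·δw/w)² + (-1·δy/y)²) = √(0.000625 + 0.00397) = 0.0678, so δp = 16.2.
Q = p + a + d: δQ = √(δp² + δa² + δd²) = √(262 + 2.89 + 4.82) = 16.4
Q = 325.

325 ± 16.4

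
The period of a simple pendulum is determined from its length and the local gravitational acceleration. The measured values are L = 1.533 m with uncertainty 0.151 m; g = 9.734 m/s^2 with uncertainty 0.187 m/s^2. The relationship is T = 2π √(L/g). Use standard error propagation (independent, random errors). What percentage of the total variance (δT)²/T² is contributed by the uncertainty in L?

96.3%

(δT/T)² = (½·δL/L)² + (−½·δg/g)²
  L term: (0.5×0.0985)² = 0.00243
  g term: (-0.5×0.0192)² = 9.23e-05
Total = 0.00252. Share from L = 0.00243/0.00252 = 0.963.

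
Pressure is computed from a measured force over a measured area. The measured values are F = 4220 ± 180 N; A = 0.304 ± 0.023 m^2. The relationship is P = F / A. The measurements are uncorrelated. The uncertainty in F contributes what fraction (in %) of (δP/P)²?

24.1%

(δP/P)² = (1·δF/F)² + (-1·δA/A)²
  F term: (1×0.0427)² = 0.00182
  A term: (-1×0.0757)² = 0.00572
Total = 0.00754. Share from F = 0.00182/0.00754 = 0.241.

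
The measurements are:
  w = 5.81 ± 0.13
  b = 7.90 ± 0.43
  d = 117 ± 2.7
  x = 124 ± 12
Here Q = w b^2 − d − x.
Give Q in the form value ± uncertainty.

Let p = w·b^2 = 363. δp/p = √((1·δw/w)² + (2·δb/b)²) = √(0.000501 + 0.0119) = 0.111, so δp = 40.3.
Q = p − d − x: δQ = √(δp² + δd² + δx²) = √(1620 + 7.29 + 144) = 42.1
Q = 122.

122 ± 42.1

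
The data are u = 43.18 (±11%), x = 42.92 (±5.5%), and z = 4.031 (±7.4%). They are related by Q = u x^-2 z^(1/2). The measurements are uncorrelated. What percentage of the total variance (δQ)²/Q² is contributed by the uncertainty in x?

47.3%

(δQ/Q)² = (1·δu/u)² + (-2·δx/x)² + (½·δz/z)²
  u term: (1×0.110)² = 0.0121
  x term: (-2×0.0550)² = 0.0121
  z term: (0.5×0.0740)² = 0.00137
Total = 0.0256. Share from x = 0.0121/0.0256 = 0.473.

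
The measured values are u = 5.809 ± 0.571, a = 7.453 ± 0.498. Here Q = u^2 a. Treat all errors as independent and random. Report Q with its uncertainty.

Relative error in a monomial: (δQ/Q)² = Σ (nᵢ · δxᵢ/xᵢ)².
  (2·δu/u)² = (2×0.0983)² = 0.0386;  (1·δa/a)² = (1×0.0668)² = 0.00446
δQ/Q = √(0.0431) = 0.208
Q = 251.5, so δQ = 0.208 × 251.5 = 52.2.

251.5 ± 52.2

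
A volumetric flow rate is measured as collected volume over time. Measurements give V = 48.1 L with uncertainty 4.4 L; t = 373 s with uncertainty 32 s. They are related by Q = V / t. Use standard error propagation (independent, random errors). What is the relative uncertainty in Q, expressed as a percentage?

12.5%

Products/powers → add relative errors in quadrature, weighted by exponent:
  (1·δV/V)² = (1×0.0915)² = 0.00837;  (-1·δt/t)² = (-1×0.0858)² = 0.00736
δQ/Q = √(0.0157) = 0.125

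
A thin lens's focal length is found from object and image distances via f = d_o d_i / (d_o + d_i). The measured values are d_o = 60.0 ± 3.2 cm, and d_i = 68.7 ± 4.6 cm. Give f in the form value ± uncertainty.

32.0 ± 1.35 cm

∂f/∂d_o = (d_i/(d_o+d_i))² = 0.285;  ∂f/∂d_i = (d_o/(d_o+d_i))² = 0.217
δf = √((∂f/∂d_o · δd_o)² + (∂f/∂d_i · δd_i)²) = √(0.831 + 1.000) = 1.35 cm
f = 32.0 cm.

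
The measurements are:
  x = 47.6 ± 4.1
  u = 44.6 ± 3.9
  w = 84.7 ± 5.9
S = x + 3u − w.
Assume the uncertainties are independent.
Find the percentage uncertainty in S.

Each term contributes (cᵢ δxᵢ)² to (δS)²:
  (δx)² = 16.8;  (3·δu)² = 137;  (δw)² = 34.8
δS = √(189) = 13.7
S = 96.7, so δS/S = 13.7/96.7 = 0.142.

14.2%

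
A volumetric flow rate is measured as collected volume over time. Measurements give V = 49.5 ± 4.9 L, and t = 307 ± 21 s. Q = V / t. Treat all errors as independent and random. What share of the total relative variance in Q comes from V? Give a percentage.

(δQ/Q)² = (1·δV/V)² + (-1·δt/t)²
  V term: (1×0.0990)² = 0.00980
  t term: (-1×0.0684)² = 0.00468
Total = 0.0145. Share from V = 0.00980/0.0145 = 0.677.

67.7%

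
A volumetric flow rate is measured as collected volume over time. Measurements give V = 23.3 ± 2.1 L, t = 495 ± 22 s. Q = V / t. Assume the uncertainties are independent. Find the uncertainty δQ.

Since Q is a product/quotient, work with relative uncertainties:
  (1·δV/V)² = (1×0.0901)² = 0.00812;  (-1·δt/t)² = (-1×0.0444)² = 0.00198
δQ/Q = √(0.0101) = 0.100
Q = 0.0471 L/s, so δQ = 0.100 × 0.0471 = 0.00473 L/s.

0.00473 L/s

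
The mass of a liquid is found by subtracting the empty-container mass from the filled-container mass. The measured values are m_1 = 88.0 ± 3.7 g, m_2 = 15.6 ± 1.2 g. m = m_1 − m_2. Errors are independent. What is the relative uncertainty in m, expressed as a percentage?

m is a linear combination, so absolute uncertainties add in quadrature:
  (δm_1)² = 13.7;  (δm_2)² = 1.44
δm = √(15.1) = 3.89 g
m = 72.4 g, so δm/m = 3.89/72.4 = 0.0537.

5.37%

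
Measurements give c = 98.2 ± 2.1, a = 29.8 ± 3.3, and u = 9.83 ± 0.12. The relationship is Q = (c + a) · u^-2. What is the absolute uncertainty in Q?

Let w = c + a = 128. δw = √(δc² + δa²) = √(4.41 + 10.9) = 3.91, so δw/w = 0.0306.
Q is then a monomial in w, u:
δQ/Q = √((δw/w)² + (-2·δu/u)²) = √(0.000934 + 0.000596) = 0.0391
Q = 1.32, so δQ = 0.0391 × 1.32 = 0.0518.

0.0518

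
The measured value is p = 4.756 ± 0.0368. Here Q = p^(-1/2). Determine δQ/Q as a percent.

0.387%

Q ∝ p^(-1/2), so δQ/Q = |−½| · δp/p = 0.5 × 0.00774 = 0.00387.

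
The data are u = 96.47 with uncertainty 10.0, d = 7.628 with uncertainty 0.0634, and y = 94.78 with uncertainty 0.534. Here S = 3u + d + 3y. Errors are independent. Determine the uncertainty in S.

30.0

Each term contributes (cᵢ δxᵢ)² to (δS)²:
  (3·δu)² = 900;  (δd)² = 0.00402;  (3·δy)² = 2.57
δS = √(903) = 30.0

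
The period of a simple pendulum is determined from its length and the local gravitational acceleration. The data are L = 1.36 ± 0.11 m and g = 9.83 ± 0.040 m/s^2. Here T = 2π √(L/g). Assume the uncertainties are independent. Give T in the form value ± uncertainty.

T is a product of powers, so relative uncertainties combine in quadrature:
  (½·δL/L)² = (0.5×0.0809)² = 0.00164;  (−½·δg/g)² = (-0.5×0.00407)² = 4.14e-06
δT/T = √(0.00164) = 0.0405
T = 2.34 s, so δT = 0.0405 × 2.34 = 0.0946 s.

2.34 ± 0.0946 s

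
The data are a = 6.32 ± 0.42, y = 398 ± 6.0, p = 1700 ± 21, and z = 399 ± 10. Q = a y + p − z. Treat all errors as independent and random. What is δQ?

173

Let w = a·y = 2520. δw/w = √((1·δa/a)² + (1·δy/y)²) = √(0.00442 + 0.000227) = 0.0681, so δw = 171.
Q = w + p − z: δQ = √(δw² + δp² + δz²) = √(29400 + 441 + 100) = 173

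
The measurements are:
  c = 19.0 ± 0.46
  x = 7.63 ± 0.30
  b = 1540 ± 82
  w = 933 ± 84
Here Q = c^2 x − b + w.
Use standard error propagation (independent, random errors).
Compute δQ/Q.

Let p = c^2·x = 2750. δp/p = √((2·δc/c)² + (1·δx/x)²) = √(0.00234 + 0.00155) = 0.0624, so δp = 172.
Q = p − b + w: δQ = √(δp² + δb² + δw²) = √(29500 + 6720 + 7060) = 208
Q = 2150, so δQ/Q = 208/2150 = 0.0969.

0.0969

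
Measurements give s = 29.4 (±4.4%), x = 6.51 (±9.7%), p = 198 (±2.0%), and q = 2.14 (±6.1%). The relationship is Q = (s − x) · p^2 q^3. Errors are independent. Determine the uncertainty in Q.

1.74e+06

Let u = s − x = 22.9. δu = √(δs² + δx²) = √(1.67 + 0.399) = 1.44, so δu/u = 0.0629.
Q is then a monomial in u, p, q:
δQ/Q = √((δu/u)² + (2·δp/p)² + (3·δq/q)²) = √(0.00395 + 0.00160 + 0.0335) = 0.198
Q = 8.79e+06, so δQ = 0.198 × 8.79e+06 = 1.74e+06.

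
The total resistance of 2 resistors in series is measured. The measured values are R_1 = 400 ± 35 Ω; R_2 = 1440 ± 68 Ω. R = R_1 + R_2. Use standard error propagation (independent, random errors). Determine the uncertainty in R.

76.5 Ω

For a sum/difference, combine absolute errors in quadrature:
  (δR_1)² = 1220;  (δR_2)² = 4620
δR = √(5850) = 76.5 Ω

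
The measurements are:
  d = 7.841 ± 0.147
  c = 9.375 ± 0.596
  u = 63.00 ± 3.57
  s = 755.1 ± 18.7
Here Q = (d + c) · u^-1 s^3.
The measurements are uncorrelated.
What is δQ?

1.18e+07

Let w = d + c = 17.22. δw = √(δd² + δc²) = √(0.0216 + 0.355) = 0.614, so δw/w = 0.0357.
Q is then a monomial in w, u, s:
δQ/Q = √((δw/w)² + (-1·δu/u)² + (3·δs/s)²) = √(0.00127 + 0.00321 + 0.00552) = 0.100
Q = 1.177e+08, so δQ = 0.100 × 1.177e+08 = 1.18e+07.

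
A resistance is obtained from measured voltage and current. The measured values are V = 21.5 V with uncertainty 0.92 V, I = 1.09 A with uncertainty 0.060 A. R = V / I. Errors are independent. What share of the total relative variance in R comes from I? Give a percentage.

62.3%

(δR/R)² = (1·δV/V)² + (-1·δI/I)²
  V term: (1×0.0428)² = 0.00183
  I term: (-1×0.0550)² = 0.00303
Total = 0.00486. Share from I = 0.00303/0.00486 = 0.623.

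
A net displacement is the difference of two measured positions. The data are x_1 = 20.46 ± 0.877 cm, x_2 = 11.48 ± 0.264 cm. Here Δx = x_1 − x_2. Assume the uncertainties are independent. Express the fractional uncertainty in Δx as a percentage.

10.2%

Absolute uncertainties add in quadrature for a linear combination:
  (δx_1)² = 0.769;  (δx_2)² = 0.0697
δΔx = √(0.839) = 0.916 cm
Δx = 8.980 cm, so δΔx/Δx = 0.916/8.980 = 0.102.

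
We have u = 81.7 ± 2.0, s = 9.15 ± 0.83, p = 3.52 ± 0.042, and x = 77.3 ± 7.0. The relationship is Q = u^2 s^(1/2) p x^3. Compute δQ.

Relative error in a monomial: (δQ/Q)² = Σ (nᵢ · δxᵢ/xᵢ)².
  (2·δu/u)² = (2×0.0245)² = 0.00240;  (½·δs/s)² = (0.5×0.0907)² = 0.00206;  (1·δp/p)² = (1×0.0119)² = 0.000142;  (3·δx/x)² = (3×0.0906)² = 0.0738
δQ/Q = √(0.0784) = 0.280
Q = 3.28e+10, so δQ = 0.280 × 3.28e+10 = 9.19e+09.

9.19e+09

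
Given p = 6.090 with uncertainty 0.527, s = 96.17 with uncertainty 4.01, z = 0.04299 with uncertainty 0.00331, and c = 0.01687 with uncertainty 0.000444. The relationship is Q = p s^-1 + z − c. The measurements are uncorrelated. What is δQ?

0.00694

Let w = p·s^-1 = 0.06333. δw/w = √((1·δp/p)² + (-1·δs/s)²) = √(0.00749 + 0.00174) = 0.0961, so δw = 0.00608.
Q = w + z − c: δQ = √(δw² + δz² + δc²) = √(3.7e-05 + 1.1e-05 + 1.97e-07) = 0.00694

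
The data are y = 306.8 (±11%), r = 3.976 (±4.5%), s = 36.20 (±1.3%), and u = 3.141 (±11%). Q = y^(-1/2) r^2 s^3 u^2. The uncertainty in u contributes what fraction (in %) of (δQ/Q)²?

(δQ/Q)² = (−½·δy/y)² + (2·δr/r)² + (3·δs/s)² + (2·δu/u)²
  y term: (-0.5×0.110)² = 0.00303
  r term: (2×0.0450)² = 0.00810
  s term: (3×0.0130)² = 0.00152
  u term: (2×0.110)² = 0.0484
Total = 0.0610. Share from u = 0.0484/0.0610 = 0.793.

79.3%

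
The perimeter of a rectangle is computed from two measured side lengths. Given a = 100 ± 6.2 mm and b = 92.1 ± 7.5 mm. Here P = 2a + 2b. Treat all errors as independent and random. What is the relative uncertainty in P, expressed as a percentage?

Each term contributes (cᵢ δxᵢ)² to (δP)²:
  (2·δa)² = 154;  (2·δb)² = 225
δP = √(379) = 19.5 mm
P = 384 mm, so δP/P = 19.5/384 = 0.0507.

5.07%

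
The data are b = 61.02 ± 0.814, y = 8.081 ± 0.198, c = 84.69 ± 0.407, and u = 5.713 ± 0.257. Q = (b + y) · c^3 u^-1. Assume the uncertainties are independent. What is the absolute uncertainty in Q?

Let w = b + y = 69.10. δw = √(δb² + δy²) = √(0.663 + 0.0392) = 0.838, so δw/w = 0.0121.
Q is then a monomial in w, c, u:
δQ/Q = √((δw/w)² + (3·δc/c)² + (-1·δu/u)²) = √(0.000147 + 0.000208 + 0.00202) = 0.0488
Q = 7.347e+06, so δQ = 0.0488 × 7.347e+06 = 3.58e+05.

3.58e+05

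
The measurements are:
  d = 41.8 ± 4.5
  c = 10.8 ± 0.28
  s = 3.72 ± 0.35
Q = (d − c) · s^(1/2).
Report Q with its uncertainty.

59.8 ± 9.14

Let u = d − c = 31.0. δu = √(δd² + δc²) = √(20.2 + 0.0784) = 4.51, so δu/u = 0.145.
Q is then a monomial in u, s:
δQ/Q = √((δu/u)² + (½·δs/s)²) = √(0.0212 + 0.00221) = 0.153
Q = 59.8, so δQ = 0.153 × 59.8 = 9.14.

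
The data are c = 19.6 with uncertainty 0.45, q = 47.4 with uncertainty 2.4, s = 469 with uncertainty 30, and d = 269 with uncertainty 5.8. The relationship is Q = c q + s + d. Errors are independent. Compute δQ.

Let p = c·q = 929. δp/p = √((1·δc/c)² + (1·δq/q)²) = √(0.000527 + 0.00256) = 0.0556, so δp = 51.7.
Q = p + s + d: δQ = √(δp² + δs² + δd²) = √(2670 + 900 + 33.6) = 60.0

60.0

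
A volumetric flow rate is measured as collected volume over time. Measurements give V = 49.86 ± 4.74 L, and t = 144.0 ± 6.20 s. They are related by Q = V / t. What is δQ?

Q is a product of powers, so relative uncertainties combine in quadrature:
  (1·δV/V)² = (1×0.0951)² = 0.00904;  (-1·δt/t)² = (-1×0.0431)² = 0.00185
δQ/Q = √(0.0109) = 0.104
Q = 0.3463 L/s, so δQ = 0.104 × 0.3463 = 0.0361 L/s.

0.0361 L/s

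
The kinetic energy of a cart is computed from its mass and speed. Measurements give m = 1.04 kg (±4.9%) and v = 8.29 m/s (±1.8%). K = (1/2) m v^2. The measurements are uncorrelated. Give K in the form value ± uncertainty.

35.7 ± 2.17 J

Products/powers → add relative errors in quadrature, weighted by exponent:
  (1·δm/m)² = (1×0.0490)² = 0.00240;  (2·δv/v)² = (2×0.0180)² = 0.00130
δK/K = √(0.00370) = 0.0608
K = 35.7 J, so δK = 0.0608 × 35.7 = 2.17 J.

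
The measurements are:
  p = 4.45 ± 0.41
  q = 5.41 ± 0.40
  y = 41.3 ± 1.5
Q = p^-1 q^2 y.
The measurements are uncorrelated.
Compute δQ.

48.3

For a monomial Q ∝ p^-1, q^2, y, fractional errors add in quadrature:
  (-1·δp/p)² = (-1×0.0921)² = 0.00849;  (2·δq/q)² = (2×0.0739)² = 0.0219;  (1·δy/y)² = (1×0.0363)² = 0.00132
δQ/Q = √(0.0317) = 0.178
Q = 272, so δQ = 0.178 × 272 = 48.3.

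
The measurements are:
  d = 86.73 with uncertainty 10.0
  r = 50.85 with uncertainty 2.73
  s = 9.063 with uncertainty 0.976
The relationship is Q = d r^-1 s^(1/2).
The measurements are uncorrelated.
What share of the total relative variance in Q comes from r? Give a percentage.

15.1%

(δQ/Q)² = (1·δd/d)² + (-1·δr/r)² + (½·δs/s)²
  d term: (1×0.115)² = 0.0133
  r term: (-1×0.0537)² = 0.00288
  s term: (0.5×0.108)² = 0.00290
Total = 0.0191. Share from r = 0.00288/0.0191 = 0.151.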